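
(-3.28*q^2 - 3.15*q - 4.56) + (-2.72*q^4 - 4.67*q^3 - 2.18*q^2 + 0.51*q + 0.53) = -2.72*q^4 - 4.67*q^3 - 5.46*q^2 - 2.64*q - 4.03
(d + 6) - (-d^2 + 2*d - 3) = d^2 - d + 9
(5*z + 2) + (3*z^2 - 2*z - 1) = 3*z^2 + 3*z + 1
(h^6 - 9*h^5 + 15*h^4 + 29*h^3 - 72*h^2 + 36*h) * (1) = h^6 - 9*h^5 + 15*h^4 + 29*h^3 - 72*h^2 + 36*h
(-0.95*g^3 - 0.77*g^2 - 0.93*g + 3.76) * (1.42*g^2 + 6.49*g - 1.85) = -1.349*g^5 - 7.2589*g^4 - 4.5604*g^3 + 0.727999999999999*g^2 + 26.1229*g - 6.956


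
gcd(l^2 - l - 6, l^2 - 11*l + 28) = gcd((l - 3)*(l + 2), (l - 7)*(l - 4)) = 1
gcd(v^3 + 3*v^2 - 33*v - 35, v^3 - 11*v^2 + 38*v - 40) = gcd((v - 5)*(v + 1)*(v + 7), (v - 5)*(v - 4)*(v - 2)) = v - 5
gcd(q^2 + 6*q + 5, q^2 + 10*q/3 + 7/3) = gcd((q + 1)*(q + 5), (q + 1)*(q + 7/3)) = q + 1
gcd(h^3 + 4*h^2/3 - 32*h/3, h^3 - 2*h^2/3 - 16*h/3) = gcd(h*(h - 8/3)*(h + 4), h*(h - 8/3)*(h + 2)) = h^2 - 8*h/3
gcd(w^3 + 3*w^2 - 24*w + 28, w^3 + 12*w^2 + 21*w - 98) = w^2 + 5*w - 14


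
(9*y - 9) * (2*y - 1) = 18*y^2 - 27*y + 9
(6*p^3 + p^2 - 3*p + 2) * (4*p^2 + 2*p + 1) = 24*p^5 + 16*p^4 - 4*p^3 + 3*p^2 + p + 2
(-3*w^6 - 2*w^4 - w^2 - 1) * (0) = 0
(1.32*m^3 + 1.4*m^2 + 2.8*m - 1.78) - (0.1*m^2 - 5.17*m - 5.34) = 1.32*m^3 + 1.3*m^2 + 7.97*m + 3.56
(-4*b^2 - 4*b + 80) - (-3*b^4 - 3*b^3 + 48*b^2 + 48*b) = 3*b^4 + 3*b^3 - 52*b^2 - 52*b + 80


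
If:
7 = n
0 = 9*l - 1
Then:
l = 1/9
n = 7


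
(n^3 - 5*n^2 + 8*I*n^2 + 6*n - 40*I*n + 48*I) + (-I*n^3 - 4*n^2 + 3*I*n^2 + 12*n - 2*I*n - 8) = n^3 - I*n^3 - 9*n^2 + 11*I*n^2 + 18*n - 42*I*n - 8 + 48*I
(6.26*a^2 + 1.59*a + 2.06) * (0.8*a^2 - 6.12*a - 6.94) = 5.008*a^4 - 37.0392*a^3 - 51.5272*a^2 - 23.6418*a - 14.2964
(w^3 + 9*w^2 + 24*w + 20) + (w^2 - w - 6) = w^3 + 10*w^2 + 23*w + 14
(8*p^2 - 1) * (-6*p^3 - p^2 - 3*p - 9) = -48*p^5 - 8*p^4 - 18*p^3 - 71*p^2 + 3*p + 9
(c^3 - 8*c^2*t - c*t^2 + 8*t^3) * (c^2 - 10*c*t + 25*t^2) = c^5 - 18*c^4*t + 104*c^3*t^2 - 182*c^2*t^3 - 105*c*t^4 + 200*t^5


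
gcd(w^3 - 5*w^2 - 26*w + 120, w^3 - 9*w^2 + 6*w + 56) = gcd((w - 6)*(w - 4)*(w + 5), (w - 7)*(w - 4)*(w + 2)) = w - 4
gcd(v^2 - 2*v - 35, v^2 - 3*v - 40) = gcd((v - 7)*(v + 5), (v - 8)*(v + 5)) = v + 5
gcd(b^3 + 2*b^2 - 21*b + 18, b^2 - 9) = b - 3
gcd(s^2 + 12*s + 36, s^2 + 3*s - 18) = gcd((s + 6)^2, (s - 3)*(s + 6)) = s + 6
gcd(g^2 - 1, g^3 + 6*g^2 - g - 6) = g^2 - 1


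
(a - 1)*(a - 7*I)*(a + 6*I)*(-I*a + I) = -I*a^4 - a^3 + 2*I*a^3 + 2*a^2 - 43*I*a^2 - a + 84*I*a - 42*I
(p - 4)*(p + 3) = p^2 - p - 12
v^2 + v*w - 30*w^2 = (v - 5*w)*(v + 6*w)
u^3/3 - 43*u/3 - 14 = (u/3 + 1/3)*(u - 7)*(u + 6)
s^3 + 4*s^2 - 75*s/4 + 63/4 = (s - 3/2)^2*(s + 7)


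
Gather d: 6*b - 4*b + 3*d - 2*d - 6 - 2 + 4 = 2*b + d - 4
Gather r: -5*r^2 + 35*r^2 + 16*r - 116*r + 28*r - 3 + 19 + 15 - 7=30*r^2 - 72*r + 24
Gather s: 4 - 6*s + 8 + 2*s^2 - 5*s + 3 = 2*s^2 - 11*s + 15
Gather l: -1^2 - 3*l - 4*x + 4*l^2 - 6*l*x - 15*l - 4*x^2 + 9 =4*l^2 + l*(-6*x - 18) - 4*x^2 - 4*x + 8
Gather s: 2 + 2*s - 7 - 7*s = -5*s - 5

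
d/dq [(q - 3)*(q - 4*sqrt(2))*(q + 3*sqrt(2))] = 3*q^2 - 6*q - 2*sqrt(2)*q - 24 + 3*sqrt(2)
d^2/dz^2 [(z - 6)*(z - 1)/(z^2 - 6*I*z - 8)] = (z^3*(-14 + 12*I) + 84*z^2 + z*(-336 - 216*I) - 208 + 672*I)/(z^6 - 18*I*z^5 - 132*z^4 + 504*I*z^3 + 1056*z^2 - 1152*I*z - 512)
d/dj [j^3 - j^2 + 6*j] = 3*j^2 - 2*j + 6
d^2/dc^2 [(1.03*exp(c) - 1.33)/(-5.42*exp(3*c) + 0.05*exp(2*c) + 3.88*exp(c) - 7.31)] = (-121.030768*exp(6*c) + 352.472898*exp(5*c) - 90.609257*exp(4*c) + 474.788862*exp(3*c) - 475.738524*exp(2*c) - 7.246872*exp(c) - 17.316659)*exp(c)/(159.220088*exp(9*c) - 4.40646*exp(8*c) - 341.900646*exp(7*c) + 650.533207*exp(6*c) + 232.869384*exp(5*c) - 924.561591*exp(4*c) + 818.968754*exp(3*c) + 322.127577*exp(2*c) - 621.996204*exp(c) + 390.617891)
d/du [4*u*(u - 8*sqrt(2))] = 8*u - 32*sqrt(2)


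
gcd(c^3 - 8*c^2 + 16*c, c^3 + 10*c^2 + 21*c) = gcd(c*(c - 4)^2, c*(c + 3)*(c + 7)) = c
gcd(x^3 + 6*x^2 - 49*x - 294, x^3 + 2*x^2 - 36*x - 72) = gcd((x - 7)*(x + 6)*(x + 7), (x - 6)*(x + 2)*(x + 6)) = x + 6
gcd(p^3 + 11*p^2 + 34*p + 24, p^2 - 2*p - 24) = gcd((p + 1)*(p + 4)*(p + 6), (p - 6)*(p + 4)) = p + 4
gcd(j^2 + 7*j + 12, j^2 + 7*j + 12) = j^2 + 7*j + 12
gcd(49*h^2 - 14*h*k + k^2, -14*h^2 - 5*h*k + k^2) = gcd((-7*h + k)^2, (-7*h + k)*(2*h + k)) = 7*h - k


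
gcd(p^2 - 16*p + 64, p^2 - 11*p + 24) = p - 8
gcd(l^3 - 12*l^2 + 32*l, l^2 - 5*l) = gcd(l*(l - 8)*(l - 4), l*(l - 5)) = l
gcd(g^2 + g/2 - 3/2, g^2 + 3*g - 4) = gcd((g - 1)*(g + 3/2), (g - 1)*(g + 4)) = g - 1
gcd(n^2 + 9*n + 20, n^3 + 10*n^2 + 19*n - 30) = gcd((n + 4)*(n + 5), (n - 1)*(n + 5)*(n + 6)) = n + 5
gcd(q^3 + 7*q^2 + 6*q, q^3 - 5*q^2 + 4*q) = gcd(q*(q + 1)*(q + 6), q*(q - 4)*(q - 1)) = q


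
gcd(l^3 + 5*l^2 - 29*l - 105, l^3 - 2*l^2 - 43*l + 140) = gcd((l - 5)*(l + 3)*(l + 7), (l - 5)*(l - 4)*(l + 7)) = l^2 + 2*l - 35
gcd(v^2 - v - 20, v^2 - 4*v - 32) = v + 4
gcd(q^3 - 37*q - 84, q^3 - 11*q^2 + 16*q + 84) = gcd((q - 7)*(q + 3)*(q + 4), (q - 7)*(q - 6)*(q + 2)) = q - 7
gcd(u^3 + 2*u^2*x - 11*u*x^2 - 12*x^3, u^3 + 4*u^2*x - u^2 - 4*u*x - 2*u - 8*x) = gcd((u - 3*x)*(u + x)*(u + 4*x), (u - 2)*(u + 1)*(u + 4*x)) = u + 4*x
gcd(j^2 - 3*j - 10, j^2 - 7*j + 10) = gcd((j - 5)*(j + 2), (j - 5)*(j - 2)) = j - 5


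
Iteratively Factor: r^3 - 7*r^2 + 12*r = (r - 4)*(r^2 - 3*r) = (r - 4)*(r - 3)*(r)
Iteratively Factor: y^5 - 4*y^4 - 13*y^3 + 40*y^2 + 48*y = (y)*(y^4 - 4*y^3 - 13*y^2 + 40*y + 48) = y*(y - 4)*(y^3 - 13*y - 12) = y*(y - 4)*(y + 1)*(y^2 - y - 12) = y*(y - 4)*(y + 1)*(y + 3)*(y - 4)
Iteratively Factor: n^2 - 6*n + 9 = (n - 3)*(n - 3)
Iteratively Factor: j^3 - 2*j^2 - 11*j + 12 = (j - 1)*(j^2 - j - 12) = (j - 4)*(j - 1)*(j + 3)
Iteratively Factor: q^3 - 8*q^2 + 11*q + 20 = (q - 5)*(q^2 - 3*q - 4) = (q - 5)*(q - 4)*(q + 1)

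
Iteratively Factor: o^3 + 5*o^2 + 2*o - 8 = (o + 4)*(o^2 + o - 2) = (o - 1)*(o + 4)*(o + 2)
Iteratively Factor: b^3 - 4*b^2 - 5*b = (b)*(b^2 - 4*b - 5) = b*(b + 1)*(b - 5)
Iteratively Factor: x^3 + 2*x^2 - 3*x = (x)*(x^2 + 2*x - 3) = x*(x - 1)*(x + 3)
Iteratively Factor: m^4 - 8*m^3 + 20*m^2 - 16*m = (m - 4)*(m^3 - 4*m^2 + 4*m) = (m - 4)*(m - 2)*(m^2 - 2*m) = m*(m - 4)*(m - 2)*(m - 2)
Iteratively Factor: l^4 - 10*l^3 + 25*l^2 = (l)*(l^3 - 10*l^2 + 25*l) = l^2*(l^2 - 10*l + 25) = l^2*(l - 5)*(l - 5)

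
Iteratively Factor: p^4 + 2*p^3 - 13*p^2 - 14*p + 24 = (p + 4)*(p^3 - 2*p^2 - 5*p + 6) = (p + 2)*(p + 4)*(p^2 - 4*p + 3) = (p - 1)*(p + 2)*(p + 4)*(p - 3)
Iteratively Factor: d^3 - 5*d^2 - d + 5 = (d + 1)*(d^2 - 6*d + 5) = (d - 5)*(d + 1)*(d - 1)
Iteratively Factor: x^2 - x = (x)*(x - 1)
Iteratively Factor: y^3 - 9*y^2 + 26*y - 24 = (y - 4)*(y^2 - 5*y + 6) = (y - 4)*(y - 3)*(y - 2)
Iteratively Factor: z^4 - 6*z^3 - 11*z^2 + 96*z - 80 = (z - 4)*(z^3 - 2*z^2 - 19*z + 20) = (z - 4)*(z - 1)*(z^2 - z - 20) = (z - 5)*(z - 4)*(z - 1)*(z + 4)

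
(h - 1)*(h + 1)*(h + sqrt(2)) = h^3 + sqrt(2)*h^2 - h - sqrt(2)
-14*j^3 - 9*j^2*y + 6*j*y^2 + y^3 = (-2*j + y)*(j + y)*(7*j + y)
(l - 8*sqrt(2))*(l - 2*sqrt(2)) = l^2 - 10*sqrt(2)*l + 32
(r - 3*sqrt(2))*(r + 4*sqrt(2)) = r^2 + sqrt(2)*r - 24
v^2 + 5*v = v*(v + 5)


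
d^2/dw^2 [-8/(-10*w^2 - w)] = 16*(-10*w*(10*w + 1) + (20*w + 1)^2)/(w^3*(10*w + 1)^3)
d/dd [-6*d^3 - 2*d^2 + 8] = 2*d*(-9*d - 2)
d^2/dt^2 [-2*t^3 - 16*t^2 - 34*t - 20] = -12*t - 32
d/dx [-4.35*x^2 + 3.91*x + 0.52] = 3.91 - 8.7*x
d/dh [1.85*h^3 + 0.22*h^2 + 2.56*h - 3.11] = 5.55*h^2 + 0.44*h + 2.56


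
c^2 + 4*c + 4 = (c + 2)^2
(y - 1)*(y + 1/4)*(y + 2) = y^3 + 5*y^2/4 - 7*y/4 - 1/2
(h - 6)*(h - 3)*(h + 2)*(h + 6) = h^4 - h^3 - 42*h^2 + 36*h + 216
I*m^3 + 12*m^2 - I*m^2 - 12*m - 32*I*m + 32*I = (m - 8*I)*(m - 4*I)*(I*m - I)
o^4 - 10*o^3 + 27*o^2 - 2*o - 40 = (o - 5)*(o - 4)*(o - 2)*(o + 1)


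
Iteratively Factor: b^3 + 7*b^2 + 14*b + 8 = (b + 1)*(b^2 + 6*b + 8) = (b + 1)*(b + 4)*(b + 2)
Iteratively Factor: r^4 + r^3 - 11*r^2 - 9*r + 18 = (r - 3)*(r^3 + 4*r^2 + r - 6) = (r - 3)*(r - 1)*(r^2 + 5*r + 6) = (r - 3)*(r - 1)*(r + 3)*(r + 2)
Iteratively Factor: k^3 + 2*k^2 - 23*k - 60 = (k + 3)*(k^2 - k - 20) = (k + 3)*(k + 4)*(k - 5)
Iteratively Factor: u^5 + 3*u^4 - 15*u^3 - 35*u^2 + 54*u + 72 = (u + 3)*(u^4 - 15*u^2 + 10*u + 24) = (u - 3)*(u + 3)*(u^3 + 3*u^2 - 6*u - 8) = (u - 3)*(u - 2)*(u + 3)*(u^2 + 5*u + 4) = (u - 3)*(u - 2)*(u + 3)*(u + 4)*(u + 1)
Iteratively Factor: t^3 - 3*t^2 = (t)*(t^2 - 3*t) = t^2*(t - 3)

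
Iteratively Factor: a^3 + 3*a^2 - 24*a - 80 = (a + 4)*(a^2 - a - 20) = (a + 4)^2*(a - 5)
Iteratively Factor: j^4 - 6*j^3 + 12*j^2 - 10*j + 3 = (j - 1)*(j^3 - 5*j^2 + 7*j - 3) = (j - 3)*(j - 1)*(j^2 - 2*j + 1) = (j - 3)*(j - 1)^2*(j - 1)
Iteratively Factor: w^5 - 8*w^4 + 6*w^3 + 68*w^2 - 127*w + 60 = (w - 1)*(w^4 - 7*w^3 - w^2 + 67*w - 60) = (w - 5)*(w - 1)*(w^3 - 2*w^2 - 11*w + 12) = (w - 5)*(w - 1)*(w + 3)*(w^2 - 5*w + 4) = (w - 5)*(w - 1)^2*(w + 3)*(w - 4)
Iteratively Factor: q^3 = (q)*(q^2) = q^2*(q)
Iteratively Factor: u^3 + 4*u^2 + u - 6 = (u - 1)*(u^2 + 5*u + 6) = (u - 1)*(u + 3)*(u + 2)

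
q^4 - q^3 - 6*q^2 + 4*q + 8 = (q - 2)^2*(q + 1)*(q + 2)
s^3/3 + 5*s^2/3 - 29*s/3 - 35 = (s/3 + 1)*(s - 5)*(s + 7)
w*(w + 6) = w^2 + 6*w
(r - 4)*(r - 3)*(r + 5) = r^3 - 2*r^2 - 23*r + 60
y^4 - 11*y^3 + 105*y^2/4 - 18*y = y*(y - 8)*(y - 3/2)^2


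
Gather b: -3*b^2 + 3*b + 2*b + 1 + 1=-3*b^2 + 5*b + 2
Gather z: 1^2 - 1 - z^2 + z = -z^2 + z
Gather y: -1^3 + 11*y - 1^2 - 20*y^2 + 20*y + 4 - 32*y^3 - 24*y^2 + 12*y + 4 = -32*y^3 - 44*y^2 + 43*y + 6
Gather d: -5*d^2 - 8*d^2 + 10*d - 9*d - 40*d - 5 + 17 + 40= -13*d^2 - 39*d + 52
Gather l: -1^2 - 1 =-2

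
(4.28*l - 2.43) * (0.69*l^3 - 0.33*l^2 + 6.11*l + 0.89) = 2.9532*l^4 - 3.0891*l^3 + 26.9527*l^2 - 11.0381*l - 2.1627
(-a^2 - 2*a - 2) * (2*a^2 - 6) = -2*a^4 - 4*a^3 + 2*a^2 + 12*a + 12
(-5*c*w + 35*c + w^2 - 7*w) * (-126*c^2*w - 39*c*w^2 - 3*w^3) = 630*c^3*w^2 - 4410*c^3*w + 69*c^2*w^3 - 483*c^2*w^2 - 24*c*w^4 + 168*c*w^3 - 3*w^5 + 21*w^4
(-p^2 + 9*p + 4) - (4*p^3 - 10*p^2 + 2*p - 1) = -4*p^3 + 9*p^2 + 7*p + 5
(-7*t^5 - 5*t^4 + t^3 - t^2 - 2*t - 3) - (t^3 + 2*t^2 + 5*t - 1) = -7*t^5 - 5*t^4 - 3*t^2 - 7*t - 2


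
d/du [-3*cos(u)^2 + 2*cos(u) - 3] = 2*(3*cos(u) - 1)*sin(u)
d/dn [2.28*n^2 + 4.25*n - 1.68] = 4.56*n + 4.25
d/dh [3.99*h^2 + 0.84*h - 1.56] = 7.98*h + 0.84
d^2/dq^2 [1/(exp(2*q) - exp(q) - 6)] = ((1 - 4*exp(q))*(-exp(2*q) + exp(q) + 6) - 2*(2*exp(q) - 1)^2*exp(q))*exp(q)/(-exp(2*q) + exp(q) + 6)^3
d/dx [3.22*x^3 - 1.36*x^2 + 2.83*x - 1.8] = 9.66*x^2 - 2.72*x + 2.83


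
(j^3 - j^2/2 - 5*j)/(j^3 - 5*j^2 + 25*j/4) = 2*(j + 2)/(2*j - 5)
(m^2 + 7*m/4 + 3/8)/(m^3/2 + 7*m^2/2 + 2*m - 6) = (8*m^2 + 14*m + 3)/(4*(m^3 + 7*m^2 + 4*m - 12))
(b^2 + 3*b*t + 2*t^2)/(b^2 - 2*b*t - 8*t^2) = (-b - t)/(-b + 4*t)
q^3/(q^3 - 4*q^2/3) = 3*q/(3*q - 4)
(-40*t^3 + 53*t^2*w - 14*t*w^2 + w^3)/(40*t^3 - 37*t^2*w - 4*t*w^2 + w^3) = (-5*t + w)/(5*t + w)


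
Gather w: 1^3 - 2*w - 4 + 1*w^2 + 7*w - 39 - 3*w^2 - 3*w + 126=-2*w^2 + 2*w + 84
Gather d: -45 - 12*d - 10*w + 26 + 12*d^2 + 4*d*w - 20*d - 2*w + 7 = 12*d^2 + d*(4*w - 32) - 12*w - 12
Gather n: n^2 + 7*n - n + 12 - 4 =n^2 + 6*n + 8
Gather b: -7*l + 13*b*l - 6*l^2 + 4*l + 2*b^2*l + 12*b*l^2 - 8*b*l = 2*b^2*l + b*(12*l^2 + 5*l) - 6*l^2 - 3*l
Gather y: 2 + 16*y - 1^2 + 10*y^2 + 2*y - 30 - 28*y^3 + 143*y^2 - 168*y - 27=-28*y^3 + 153*y^2 - 150*y - 56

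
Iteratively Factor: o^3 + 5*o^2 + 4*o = (o + 1)*(o^2 + 4*o) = o*(o + 1)*(o + 4)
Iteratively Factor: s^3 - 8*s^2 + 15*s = (s)*(s^2 - 8*s + 15) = s*(s - 3)*(s - 5)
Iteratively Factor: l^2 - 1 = (l + 1)*(l - 1)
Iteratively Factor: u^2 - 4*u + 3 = (u - 1)*(u - 3)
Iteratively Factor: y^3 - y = (y - 1)*(y^2 + y) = y*(y - 1)*(y + 1)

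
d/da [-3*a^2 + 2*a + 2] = 2 - 6*a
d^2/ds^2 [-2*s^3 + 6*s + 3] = -12*s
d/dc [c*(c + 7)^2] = (c + 7)*(3*c + 7)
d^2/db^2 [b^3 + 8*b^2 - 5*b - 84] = 6*b + 16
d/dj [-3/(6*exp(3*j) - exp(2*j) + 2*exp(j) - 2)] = 6*(9*exp(2*j) - exp(j) + 1)*exp(j)/(6*exp(3*j) - exp(2*j) + 2*exp(j) - 2)^2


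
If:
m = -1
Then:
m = -1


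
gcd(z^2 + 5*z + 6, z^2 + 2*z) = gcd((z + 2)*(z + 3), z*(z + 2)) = z + 2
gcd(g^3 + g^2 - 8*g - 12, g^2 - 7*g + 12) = g - 3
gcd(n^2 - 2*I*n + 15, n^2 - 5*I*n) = n - 5*I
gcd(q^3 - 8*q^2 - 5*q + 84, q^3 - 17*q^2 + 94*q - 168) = q^2 - 11*q + 28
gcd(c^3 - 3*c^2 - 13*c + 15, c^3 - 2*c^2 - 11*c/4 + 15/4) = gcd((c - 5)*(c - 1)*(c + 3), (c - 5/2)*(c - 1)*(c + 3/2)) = c - 1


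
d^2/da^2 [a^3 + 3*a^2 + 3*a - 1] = 6*a + 6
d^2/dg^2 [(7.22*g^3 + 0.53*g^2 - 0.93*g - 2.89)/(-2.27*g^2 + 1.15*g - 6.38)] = (1.13686837721616e-13*g^5 + 196.849107999999*g^3 + 453.244794*g^2 - 1889.393586*g - 105.565222)/(11.697083*g^6 - 17.777505*g^5 + 107.632731*g^4 - 101.450815*g^3 + 302.509614*g^2 - 140.43018*g + 259.694072)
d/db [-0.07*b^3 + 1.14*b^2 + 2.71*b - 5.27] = -0.21*b^2 + 2.28*b + 2.71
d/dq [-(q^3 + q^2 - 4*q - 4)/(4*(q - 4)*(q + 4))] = (-q^4 + 44*q^2 + 24*q - 64)/(4*(q^4 - 32*q^2 + 256))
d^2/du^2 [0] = 0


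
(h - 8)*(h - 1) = h^2 - 9*h + 8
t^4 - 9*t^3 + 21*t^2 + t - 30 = (t - 5)*(t - 3)*(t - 2)*(t + 1)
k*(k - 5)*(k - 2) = k^3 - 7*k^2 + 10*k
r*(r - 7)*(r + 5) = r^3 - 2*r^2 - 35*r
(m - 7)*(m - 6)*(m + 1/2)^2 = m^4 - 12*m^3 + 117*m^2/4 + 155*m/4 + 21/2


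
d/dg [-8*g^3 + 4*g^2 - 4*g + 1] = -24*g^2 + 8*g - 4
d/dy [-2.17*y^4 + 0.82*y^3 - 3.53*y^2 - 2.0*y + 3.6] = -8.68*y^3 + 2.46*y^2 - 7.06*y - 2.0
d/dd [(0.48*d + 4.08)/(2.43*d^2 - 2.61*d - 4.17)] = (-1.1664*d^2 - 19.8288*d + 8.6472)/(5.9049*d^4 - 12.6846*d^3 - 13.4541*d^2 + 21.7674*d + 17.3889)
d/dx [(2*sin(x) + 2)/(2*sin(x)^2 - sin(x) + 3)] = 2*(-4*sin(x) + cos(2*x) + 3)*cos(x)/(-sin(x) - cos(2*x) + 4)^2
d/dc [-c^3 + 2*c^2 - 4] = c*(4 - 3*c)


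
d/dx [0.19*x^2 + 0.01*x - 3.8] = 0.38*x + 0.01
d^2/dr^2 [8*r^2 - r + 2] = 16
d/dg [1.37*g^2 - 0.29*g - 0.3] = 2.74*g - 0.29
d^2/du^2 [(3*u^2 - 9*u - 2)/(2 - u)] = 16/(u^3 - 6*u^2 + 12*u - 8)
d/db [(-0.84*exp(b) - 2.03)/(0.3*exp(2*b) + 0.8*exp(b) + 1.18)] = (0.252*exp(2*b) + 1.218*exp(b) + 0.6328)*exp(b)/(0.09*exp(4*b) + 0.48*exp(3*b) + 1.348*exp(2*b) + 1.888*exp(b) + 1.3924)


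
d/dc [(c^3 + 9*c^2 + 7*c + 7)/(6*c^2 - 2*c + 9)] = (6*c^4 - 4*c^3 - 33*c^2 + 78*c + 77)/(36*c^4 - 24*c^3 + 112*c^2 - 36*c + 81)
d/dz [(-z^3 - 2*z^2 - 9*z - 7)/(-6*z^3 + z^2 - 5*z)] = (-13*z^4 - 98*z^3 - 107*z^2 + 14*z - 35)/(z^2*(36*z^4 - 12*z^3 + 61*z^2 - 10*z + 25))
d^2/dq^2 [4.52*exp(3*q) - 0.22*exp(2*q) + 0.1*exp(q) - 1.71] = (40.68*exp(2*q) - 0.88*exp(q) + 0.1)*exp(q)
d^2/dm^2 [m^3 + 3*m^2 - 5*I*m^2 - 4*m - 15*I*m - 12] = 6*m + 6 - 10*I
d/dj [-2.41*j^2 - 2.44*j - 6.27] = -4.82*j - 2.44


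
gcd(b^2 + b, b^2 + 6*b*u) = b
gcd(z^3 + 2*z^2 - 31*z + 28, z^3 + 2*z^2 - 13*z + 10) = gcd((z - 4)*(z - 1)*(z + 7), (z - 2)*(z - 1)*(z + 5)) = z - 1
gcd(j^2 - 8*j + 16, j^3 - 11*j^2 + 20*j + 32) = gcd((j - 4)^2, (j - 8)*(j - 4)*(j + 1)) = j - 4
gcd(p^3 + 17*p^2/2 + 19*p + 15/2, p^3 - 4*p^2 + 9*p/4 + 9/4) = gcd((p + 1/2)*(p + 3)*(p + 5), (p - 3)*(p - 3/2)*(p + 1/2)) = p + 1/2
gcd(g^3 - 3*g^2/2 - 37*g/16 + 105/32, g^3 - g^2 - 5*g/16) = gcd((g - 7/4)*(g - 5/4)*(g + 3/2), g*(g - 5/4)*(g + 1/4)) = g - 5/4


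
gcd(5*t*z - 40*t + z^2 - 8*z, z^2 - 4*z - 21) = 1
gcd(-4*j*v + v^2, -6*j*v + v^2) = v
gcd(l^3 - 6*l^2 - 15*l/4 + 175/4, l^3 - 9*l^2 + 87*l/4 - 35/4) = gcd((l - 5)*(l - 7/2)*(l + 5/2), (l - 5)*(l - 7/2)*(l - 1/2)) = l^2 - 17*l/2 + 35/2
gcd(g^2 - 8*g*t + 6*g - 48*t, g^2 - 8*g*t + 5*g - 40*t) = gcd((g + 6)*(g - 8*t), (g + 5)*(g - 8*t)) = -g + 8*t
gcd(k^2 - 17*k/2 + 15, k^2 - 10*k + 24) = k - 6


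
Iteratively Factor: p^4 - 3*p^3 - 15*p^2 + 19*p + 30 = (p - 5)*(p^3 + 2*p^2 - 5*p - 6) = (p - 5)*(p + 3)*(p^2 - p - 2) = (p - 5)*(p - 2)*(p + 3)*(p + 1)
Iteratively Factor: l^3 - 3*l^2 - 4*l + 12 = (l + 2)*(l^2 - 5*l + 6) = (l - 3)*(l + 2)*(l - 2)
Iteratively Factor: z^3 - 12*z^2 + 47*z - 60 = (z - 4)*(z^2 - 8*z + 15) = (z - 4)*(z - 3)*(z - 5)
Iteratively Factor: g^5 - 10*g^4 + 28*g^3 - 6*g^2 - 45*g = (g - 3)*(g^4 - 7*g^3 + 7*g^2 + 15*g) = g*(g - 3)*(g^3 - 7*g^2 + 7*g + 15) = g*(g - 3)*(g + 1)*(g^2 - 8*g + 15) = g*(g - 5)*(g - 3)*(g + 1)*(g - 3)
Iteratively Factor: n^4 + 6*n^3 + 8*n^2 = (n)*(n^3 + 6*n^2 + 8*n) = n*(n + 4)*(n^2 + 2*n) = n^2*(n + 4)*(n + 2)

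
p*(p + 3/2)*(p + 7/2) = p^3 + 5*p^2 + 21*p/4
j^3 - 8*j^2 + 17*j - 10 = (j - 5)*(j - 2)*(j - 1)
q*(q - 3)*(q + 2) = q^3 - q^2 - 6*q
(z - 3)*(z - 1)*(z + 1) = z^3 - 3*z^2 - z + 3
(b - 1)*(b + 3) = b^2 + 2*b - 3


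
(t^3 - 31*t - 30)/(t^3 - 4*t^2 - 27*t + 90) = (t + 1)/(t - 3)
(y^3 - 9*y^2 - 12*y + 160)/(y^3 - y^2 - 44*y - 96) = (y - 5)/(y + 3)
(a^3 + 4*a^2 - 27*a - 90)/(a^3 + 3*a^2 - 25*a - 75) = (a + 6)/(a + 5)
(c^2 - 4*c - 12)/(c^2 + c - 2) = (c - 6)/(c - 1)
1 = 1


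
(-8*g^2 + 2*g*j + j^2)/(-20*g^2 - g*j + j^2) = (2*g - j)/(5*g - j)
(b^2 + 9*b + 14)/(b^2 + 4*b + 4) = (b + 7)/(b + 2)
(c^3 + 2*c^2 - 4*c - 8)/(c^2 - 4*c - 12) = (c^2 - 4)/(c - 6)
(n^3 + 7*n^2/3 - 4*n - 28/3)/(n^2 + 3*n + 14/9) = 3*(n^2 - 4)/(3*n + 2)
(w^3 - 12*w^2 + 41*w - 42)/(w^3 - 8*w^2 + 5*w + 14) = (w - 3)/(w + 1)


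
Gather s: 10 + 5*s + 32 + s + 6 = 6*s + 48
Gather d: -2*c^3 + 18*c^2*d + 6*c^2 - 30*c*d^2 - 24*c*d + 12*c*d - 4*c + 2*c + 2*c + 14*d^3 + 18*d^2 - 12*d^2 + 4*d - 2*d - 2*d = -2*c^3 + 6*c^2 + 14*d^3 + d^2*(6 - 30*c) + d*(18*c^2 - 12*c)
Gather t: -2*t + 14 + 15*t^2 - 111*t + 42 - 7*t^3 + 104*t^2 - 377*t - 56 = -7*t^3 + 119*t^2 - 490*t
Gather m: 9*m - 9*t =9*m - 9*t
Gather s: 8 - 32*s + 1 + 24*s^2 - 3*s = 24*s^2 - 35*s + 9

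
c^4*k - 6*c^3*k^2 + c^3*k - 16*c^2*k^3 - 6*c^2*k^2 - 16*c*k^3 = c*(c - 8*k)*(c + 2*k)*(c*k + k)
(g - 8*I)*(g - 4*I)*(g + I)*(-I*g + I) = -I*g^4 - 11*g^3 + I*g^3 + 11*g^2 + 20*I*g^2 - 32*g - 20*I*g + 32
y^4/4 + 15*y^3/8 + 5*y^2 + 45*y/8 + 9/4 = (y/4 + 1/2)*(y + 1)*(y + 3/2)*(y + 3)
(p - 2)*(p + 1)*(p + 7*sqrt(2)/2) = p^3 - p^2 + 7*sqrt(2)*p^2/2 - 7*sqrt(2)*p/2 - 2*p - 7*sqrt(2)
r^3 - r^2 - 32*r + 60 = (r - 5)*(r - 2)*(r + 6)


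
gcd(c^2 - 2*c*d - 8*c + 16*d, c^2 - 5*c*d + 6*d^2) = c - 2*d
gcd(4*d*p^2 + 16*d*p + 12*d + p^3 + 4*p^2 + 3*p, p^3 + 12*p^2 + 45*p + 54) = p + 3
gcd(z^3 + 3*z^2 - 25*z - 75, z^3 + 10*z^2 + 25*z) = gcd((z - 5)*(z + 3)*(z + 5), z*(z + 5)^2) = z + 5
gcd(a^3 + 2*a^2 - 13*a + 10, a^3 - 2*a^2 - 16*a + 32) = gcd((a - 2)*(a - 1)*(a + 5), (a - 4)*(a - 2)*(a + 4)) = a - 2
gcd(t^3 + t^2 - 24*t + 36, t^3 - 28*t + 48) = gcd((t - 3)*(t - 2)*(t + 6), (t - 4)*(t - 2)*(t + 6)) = t^2 + 4*t - 12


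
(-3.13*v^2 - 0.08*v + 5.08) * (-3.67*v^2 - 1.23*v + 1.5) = 11.4871*v^4 + 4.1435*v^3 - 23.2402*v^2 - 6.3684*v + 7.62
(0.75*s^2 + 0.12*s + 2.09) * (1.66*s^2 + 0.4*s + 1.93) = 1.245*s^4 + 0.4992*s^3 + 4.9649*s^2 + 1.0676*s + 4.0337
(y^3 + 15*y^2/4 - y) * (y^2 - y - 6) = y^5 + 11*y^4/4 - 43*y^3/4 - 43*y^2/2 + 6*y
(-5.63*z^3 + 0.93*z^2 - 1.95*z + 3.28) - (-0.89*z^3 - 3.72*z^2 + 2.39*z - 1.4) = -4.74*z^3 + 4.65*z^2 - 4.34*z + 4.68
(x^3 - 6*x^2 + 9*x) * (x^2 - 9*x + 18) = x^5 - 15*x^4 + 81*x^3 - 189*x^2 + 162*x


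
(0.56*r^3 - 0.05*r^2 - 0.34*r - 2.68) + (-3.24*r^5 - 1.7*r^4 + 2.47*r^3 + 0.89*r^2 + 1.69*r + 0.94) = -3.24*r^5 - 1.7*r^4 + 3.03*r^3 + 0.84*r^2 + 1.35*r - 1.74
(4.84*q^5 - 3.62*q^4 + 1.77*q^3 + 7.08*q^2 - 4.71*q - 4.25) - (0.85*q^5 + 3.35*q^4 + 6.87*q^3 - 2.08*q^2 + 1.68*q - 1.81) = 3.99*q^5 - 6.97*q^4 - 5.1*q^3 + 9.16*q^2 - 6.39*q - 2.44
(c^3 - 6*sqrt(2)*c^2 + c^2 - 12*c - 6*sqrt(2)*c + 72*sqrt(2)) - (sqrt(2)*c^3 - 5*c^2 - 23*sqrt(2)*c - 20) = -sqrt(2)*c^3 + c^3 - 6*sqrt(2)*c^2 + 6*c^2 - 12*c + 17*sqrt(2)*c + 20 + 72*sqrt(2)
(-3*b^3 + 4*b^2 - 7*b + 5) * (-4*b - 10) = 12*b^4 + 14*b^3 - 12*b^2 + 50*b - 50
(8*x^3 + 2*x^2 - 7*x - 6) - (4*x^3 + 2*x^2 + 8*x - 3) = 4*x^3 - 15*x - 3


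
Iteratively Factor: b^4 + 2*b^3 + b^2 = (b)*(b^3 + 2*b^2 + b) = b*(b + 1)*(b^2 + b) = b*(b + 1)^2*(b)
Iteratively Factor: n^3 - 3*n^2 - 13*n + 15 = (n - 1)*(n^2 - 2*n - 15) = (n - 5)*(n - 1)*(n + 3)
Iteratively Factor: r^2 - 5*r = (r)*(r - 5)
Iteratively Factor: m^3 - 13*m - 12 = (m + 1)*(m^2 - m - 12) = (m + 1)*(m + 3)*(m - 4)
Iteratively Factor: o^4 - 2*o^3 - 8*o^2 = (o)*(o^3 - 2*o^2 - 8*o) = o*(o - 4)*(o^2 + 2*o) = o*(o - 4)*(o + 2)*(o)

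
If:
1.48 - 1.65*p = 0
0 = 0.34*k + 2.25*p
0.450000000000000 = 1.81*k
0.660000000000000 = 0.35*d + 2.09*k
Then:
No Solution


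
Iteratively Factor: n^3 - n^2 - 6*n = (n + 2)*(n^2 - 3*n) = n*(n + 2)*(n - 3)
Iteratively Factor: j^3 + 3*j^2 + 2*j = (j + 1)*(j^2 + 2*j) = j*(j + 1)*(j + 2)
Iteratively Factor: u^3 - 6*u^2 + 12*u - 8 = (u - 2)*(u^2 - 4*u + 4) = (u - 2)^2*(u - 2)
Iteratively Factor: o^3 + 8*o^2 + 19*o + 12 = (o + 1)*(o^2 + 7*o + 12) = (o + 1)*(o + 4)*(o + 3)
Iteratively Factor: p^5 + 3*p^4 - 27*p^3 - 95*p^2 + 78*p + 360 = (p + 3)*(p^4 - 27*p^2 - 14*p + 120) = (p - 5)*(p + 3)*(p^3 + 5*p^2 - 2*p - 24) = (p - 5)*(p - 2)*(p + 3)*(p^2 + 7*p + 12) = (p - 5)*(p - 2)*(p + 3)^2*(p + 4)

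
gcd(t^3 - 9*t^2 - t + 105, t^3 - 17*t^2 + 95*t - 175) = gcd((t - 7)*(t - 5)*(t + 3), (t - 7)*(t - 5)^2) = t^2 - 12*t + 35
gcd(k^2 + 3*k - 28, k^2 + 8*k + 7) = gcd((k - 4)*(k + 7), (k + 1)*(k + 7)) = k + 7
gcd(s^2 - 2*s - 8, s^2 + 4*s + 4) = s + 2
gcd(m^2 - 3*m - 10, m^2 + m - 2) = m + 2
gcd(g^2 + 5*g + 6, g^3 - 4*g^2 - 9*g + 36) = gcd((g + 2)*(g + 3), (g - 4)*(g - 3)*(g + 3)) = g + 3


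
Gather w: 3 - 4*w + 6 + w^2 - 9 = w^2 - 4*w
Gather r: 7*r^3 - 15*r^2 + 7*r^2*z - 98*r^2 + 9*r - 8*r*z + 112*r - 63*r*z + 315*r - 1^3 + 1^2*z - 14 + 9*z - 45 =7*r^3 + r^2*(7*z - 113) + r*(436 - 71*z) + 10*z - 60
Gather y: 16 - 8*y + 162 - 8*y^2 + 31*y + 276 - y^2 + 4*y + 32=-9*y^2 + 27*y + 486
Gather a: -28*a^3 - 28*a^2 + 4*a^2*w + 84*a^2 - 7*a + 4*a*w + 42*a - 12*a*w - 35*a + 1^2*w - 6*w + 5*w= -28*a^3 + a^2*(4*w + 56) - 8*a*w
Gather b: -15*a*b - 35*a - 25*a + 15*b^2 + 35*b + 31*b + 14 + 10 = -60*a + 15*b^2 + b*(66 - 15*a) + 24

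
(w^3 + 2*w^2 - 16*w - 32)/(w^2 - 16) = w + 2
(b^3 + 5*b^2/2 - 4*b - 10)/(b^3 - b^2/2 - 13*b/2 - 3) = (2*b^2 + b - 10)/(2*b^2 - 5*b - 3)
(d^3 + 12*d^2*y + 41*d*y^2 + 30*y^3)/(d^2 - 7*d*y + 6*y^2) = (d^3 + 12*d^2*y + 41*d*y^2 + 30*y^3)/(d^2 - 7*d*y + 6*y^2)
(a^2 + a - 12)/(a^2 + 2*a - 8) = (a - 3)/(a - 2)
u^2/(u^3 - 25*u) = u/(u^2 - 25)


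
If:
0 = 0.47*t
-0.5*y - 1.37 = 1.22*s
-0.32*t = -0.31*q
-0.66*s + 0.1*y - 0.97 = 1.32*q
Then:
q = 0.00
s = -1.38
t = 0.00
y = 0.62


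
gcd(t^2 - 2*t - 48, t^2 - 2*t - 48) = t^2 - 2*t - 48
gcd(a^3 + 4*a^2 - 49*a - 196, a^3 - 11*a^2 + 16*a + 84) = a - 7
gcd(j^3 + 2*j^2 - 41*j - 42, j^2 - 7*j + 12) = 1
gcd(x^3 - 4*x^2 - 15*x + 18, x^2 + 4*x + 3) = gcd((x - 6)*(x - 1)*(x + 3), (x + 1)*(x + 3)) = x + 3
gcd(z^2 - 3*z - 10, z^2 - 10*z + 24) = 1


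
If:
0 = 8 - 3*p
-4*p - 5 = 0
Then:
No Solution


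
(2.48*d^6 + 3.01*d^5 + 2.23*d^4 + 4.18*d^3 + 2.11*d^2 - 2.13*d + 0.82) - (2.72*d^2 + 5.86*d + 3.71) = 2.48*d^6 + 3.01*d^5 + 2.23*d^4 + 4.18*d^3 - 0.61*d^2 - 7.99*d - 2.89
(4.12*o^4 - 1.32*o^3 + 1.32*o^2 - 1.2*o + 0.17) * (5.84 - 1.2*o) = -4.944*o^5 + 25.6448*o^4 - 9.2928*o^3 + 9.1488*o^2 - 7.212*o + 0.9928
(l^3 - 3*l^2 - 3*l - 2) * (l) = l^4 - 3*l^3 - 3*l^2 - 2*l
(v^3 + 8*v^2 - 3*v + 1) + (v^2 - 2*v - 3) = v^3 + 9*v^2 - 5*v - 2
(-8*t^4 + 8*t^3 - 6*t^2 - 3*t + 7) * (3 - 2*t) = 16*t^5 - 40*t^4 + 36*t^3 - 12*t^2 - 23*t + 21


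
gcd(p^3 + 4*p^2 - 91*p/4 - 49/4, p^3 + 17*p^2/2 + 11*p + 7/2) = p^2 + 15*p/2 + 7/2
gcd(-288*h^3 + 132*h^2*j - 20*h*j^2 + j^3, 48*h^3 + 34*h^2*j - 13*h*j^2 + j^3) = 48*h^2 - 14*h*j + j^2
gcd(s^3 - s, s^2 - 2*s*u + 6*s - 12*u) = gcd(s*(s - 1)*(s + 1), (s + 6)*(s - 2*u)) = 1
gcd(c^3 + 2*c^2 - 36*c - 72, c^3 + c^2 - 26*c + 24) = c + 6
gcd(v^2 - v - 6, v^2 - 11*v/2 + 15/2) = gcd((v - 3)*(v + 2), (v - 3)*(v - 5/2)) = v - 3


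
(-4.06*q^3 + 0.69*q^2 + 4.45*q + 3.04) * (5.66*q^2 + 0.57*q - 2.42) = -22.9796*q^5 + 1.5912*q^4 + 35.4055*q^3 + 18.0731*q^2 - 9.0362*q - 7.3568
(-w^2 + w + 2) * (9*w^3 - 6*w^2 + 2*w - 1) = -9*w^5 + 15*w^4 + 10*w^3 - 9*w^2 + 3*w - 2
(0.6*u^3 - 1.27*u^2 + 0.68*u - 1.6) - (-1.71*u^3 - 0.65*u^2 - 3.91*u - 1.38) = 2.31*u^3 - 0.62*u^2 + 4.59*u - 0.22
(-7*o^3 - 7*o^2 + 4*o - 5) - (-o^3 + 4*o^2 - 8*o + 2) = -6*o^3 - 11*o^2 + 12*o - 7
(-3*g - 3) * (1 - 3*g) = 9*g^2 + 6*g - 3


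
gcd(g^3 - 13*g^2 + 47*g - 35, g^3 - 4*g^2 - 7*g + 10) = g^2 - 6*g + 5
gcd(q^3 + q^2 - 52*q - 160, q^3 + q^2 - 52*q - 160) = q^3 + q^2 - 52*q - 160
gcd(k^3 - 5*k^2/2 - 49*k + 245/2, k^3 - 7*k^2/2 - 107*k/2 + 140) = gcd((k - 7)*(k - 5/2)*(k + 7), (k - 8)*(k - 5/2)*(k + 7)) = k^2 + 9*k/2 - 35/2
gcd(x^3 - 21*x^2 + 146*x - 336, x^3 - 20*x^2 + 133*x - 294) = x^2 - 13*x + 42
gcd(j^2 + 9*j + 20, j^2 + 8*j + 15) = j + 5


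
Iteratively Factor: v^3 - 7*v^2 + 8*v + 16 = (v - 4)*(v^2 - 3*v - 4) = (v - 4)*(v + 1)*(v - 4)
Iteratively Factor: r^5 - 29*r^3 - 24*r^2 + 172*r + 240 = (r - 3)*(r^4 + 3*r^3 - 20*r^2 - 84*r - 80) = (r - 3)*(r + 4)*(r^3 - r^2 - 16*r - 20) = (r - 5)*(r - 3)*(r + 4)*(r^2 + 4*r + 4) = (r - 5)*(r - 3)*(r + 2)*(r + 4)*(r + 2)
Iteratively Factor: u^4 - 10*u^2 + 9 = (u - 3)*(u^3 + 3*u^2 - u - 3) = (u - 3)*(u + 3)*(u^2 - 1) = (u - 3)*(u + 1)*(u + 3)*(u - 1)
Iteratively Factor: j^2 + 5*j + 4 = (j + 4)*(j + 1)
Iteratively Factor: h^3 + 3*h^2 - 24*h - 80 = (h + 4)*(h^2 - h - 20) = (h + 4)^2*(h - 5)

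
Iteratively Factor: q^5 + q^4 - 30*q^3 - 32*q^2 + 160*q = (q)*(q^4 + q^3 - 30*q^2 - 32*q + 160) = q*(q - 2)*(q^3 + 3*q^2 - 24*q - 80) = q*(q - 2)*(q + 4)*(q^2 - q - 20) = q*(q - 5)*(q - 2)*(q + 4)*(q + 4)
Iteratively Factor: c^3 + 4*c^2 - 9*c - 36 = (c + 4)*(c^2 - 9) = (c - 3)*(c + 4)*(c + 3)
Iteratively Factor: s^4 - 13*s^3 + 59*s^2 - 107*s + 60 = (s - 1)*(s^3 - 12*s^2 + 47*s - 60) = (s - 3)*(s - 1)*(s^2 - 9*s + 20) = (s - 5)*(s - 3)*(s - 1)*(s - 4)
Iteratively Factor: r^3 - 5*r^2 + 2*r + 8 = (r + 1)*(r^2 - 6*r + 8) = (r - 4)*(r + 1)*(r - 2)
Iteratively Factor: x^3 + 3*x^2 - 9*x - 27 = (x - 3)*(x^2 + 6*x + 9) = (x - 3)*(x + 3)*(x + 3)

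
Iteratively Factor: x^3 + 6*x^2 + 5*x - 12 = (x + 4)*(x^2 + 2*x - 3) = (x - 1)*(x + 4)*(x + 3)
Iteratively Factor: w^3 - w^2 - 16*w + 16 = (w - 1)*(w^2 - 16) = (w - 4)*(w - 1)*(w + 4)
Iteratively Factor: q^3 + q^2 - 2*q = (q + 2)*(q^2 - q) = (q - 1)*(q + 2)*(q)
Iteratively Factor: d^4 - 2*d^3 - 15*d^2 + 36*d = (d)*(d^3 - 2*d^2 - 15*d + 36) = d*(d + 4)*(d^2 - 6*d + 9) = d*(d - 3)*(d + 4)*(d - 3)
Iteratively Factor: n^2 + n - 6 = (n - 2)*(n + 3)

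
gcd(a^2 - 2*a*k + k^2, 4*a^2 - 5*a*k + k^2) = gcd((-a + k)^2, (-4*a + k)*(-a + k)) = a - k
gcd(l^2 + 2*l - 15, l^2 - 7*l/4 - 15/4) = l - 3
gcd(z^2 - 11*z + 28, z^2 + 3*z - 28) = z - 4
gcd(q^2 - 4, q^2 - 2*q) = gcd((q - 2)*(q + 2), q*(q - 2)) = q - 2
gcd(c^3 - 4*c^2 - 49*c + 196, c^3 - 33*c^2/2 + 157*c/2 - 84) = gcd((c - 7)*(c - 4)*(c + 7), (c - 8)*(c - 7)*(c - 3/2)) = c - 7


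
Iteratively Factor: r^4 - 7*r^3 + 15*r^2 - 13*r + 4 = (r - 1)*(r^3 - 6*r^2 + 9*r - 4) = (r - 1)^2*(r^2 - 5*r + 4) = (r - 1)^3*(r - 4)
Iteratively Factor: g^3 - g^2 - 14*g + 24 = (g + 4)*(g^2 - 5*g + 6) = (g - 3)*(g + 4)*(g - 2)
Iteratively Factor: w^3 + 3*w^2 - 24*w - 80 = (w + 4)*(w^2 - w - 20) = (w + 4)^2*(w - 5)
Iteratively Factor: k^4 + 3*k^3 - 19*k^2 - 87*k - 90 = (k + 3)*(k^3 - 19*k - 30) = (k - 5)*(k + 3)*(k^2 + 5*k + 6) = (k - 5)*(k + 3)^2*(k + 2)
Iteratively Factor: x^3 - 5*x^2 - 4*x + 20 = (x - 2)*(x^2 - 3*x - 10) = (x - 5)*(x - 2)*(x + 2)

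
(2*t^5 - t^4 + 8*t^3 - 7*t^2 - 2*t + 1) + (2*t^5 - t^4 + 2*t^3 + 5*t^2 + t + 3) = 4*t^5 - 2*t^4 + 10*t^3 - 2*t^2 - t + 4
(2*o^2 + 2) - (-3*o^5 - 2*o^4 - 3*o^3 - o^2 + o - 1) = 3*o^5 + 2*o^4 + 3*o^3 + 3*o^2 - o + 3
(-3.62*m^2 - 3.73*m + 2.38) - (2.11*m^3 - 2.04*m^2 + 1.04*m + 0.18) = -2.11*m^3 - 1.58*m^2 - 4.77*m + 2.2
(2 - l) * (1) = 2 - l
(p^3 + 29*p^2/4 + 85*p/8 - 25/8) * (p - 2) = p^4 + 21*p^3/4 - 31*p^2/8 - 195*p/8 + 25/4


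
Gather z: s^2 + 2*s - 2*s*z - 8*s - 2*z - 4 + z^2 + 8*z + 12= s^2 - 6*s + z^2 + z*(6 - 2*s) + 8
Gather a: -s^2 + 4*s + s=-s^2 + 5*s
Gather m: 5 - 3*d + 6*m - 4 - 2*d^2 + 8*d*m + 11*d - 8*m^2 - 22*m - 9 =-2*d^2 + 8*d - 8*m^2 + m*(8*d - 16) - 8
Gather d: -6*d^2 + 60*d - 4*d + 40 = -6*d^2 + 56*d + 40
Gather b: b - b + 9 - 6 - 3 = 0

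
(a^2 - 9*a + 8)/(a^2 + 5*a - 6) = (a - 8)/(a + 6)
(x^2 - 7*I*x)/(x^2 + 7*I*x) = (x - 7*I)/(x + 7*I)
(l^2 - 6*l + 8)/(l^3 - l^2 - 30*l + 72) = (l - 2)/(l^2 + 3*l - 18)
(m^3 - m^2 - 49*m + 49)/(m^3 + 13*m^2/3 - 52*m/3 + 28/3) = 3*(m^2 - 8*m + 7)/(3*m^2 - 8*m + 4)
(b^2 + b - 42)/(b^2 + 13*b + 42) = (b - 6)/(b + 6)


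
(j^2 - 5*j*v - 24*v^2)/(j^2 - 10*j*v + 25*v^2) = (j^2 - 5*j*v - 24*v^2)/(j^2 - 10*j*v + 25*v^2)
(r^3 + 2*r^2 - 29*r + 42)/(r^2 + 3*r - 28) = (r^2 - 5*r + 6)/(r - 4)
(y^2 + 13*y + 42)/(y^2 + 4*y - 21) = (y + 6)/(y - 3)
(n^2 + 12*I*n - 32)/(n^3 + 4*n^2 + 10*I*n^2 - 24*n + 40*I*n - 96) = (n + 8*I)/(n^2 + n*(4 + 6*I) + 24*I)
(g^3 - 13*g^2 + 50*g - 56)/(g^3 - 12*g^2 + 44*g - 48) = (g - 7)/(g - 6)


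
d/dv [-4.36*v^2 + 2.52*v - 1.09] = 2.52 - 8.72*v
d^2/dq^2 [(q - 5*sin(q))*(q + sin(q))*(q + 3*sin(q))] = q^2*sin(q) - 4*q*cos(q) - 34*q*cos(2*q) + 6*q + 37*sin(q)/4 - 34*sin(2*q) - 135*sin(3*q)/4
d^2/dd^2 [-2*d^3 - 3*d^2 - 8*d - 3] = -12*d - 6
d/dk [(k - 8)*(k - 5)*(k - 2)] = 3*k^2 - 30*k + 66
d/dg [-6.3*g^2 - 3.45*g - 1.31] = -12.6*g - 3.45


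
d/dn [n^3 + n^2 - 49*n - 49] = 3*n^2 + 2*n - 49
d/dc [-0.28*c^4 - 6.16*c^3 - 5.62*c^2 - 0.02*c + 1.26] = -1.12*c^3 - 18.48*c^2 - 11.24*c - 0.02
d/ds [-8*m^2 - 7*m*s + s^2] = -7*m + 2*s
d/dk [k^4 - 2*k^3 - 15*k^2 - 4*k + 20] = 4*k^3 - 6*k^2 - 30*k - 4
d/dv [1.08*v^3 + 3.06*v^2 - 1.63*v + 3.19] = 3.24*v^2 + 6.12*v - 1.63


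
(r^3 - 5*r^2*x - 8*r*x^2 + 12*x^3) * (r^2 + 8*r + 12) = r^5 - 5*r^4*x + 8*r^4 - 8*r^3*x^2 - 40*r^3*x + 12*r^3 + 12*r^2*x^3 - 64*r^2*x^2 - 60*r^2*x + 96*r*x^3 - 96*r*x^2 + 144*x^3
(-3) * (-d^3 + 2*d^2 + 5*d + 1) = 3*d^3 - 6*d^2 - 15*d - 3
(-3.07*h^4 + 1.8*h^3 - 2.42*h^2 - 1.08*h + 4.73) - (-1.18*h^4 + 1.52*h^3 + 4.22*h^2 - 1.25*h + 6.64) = -1.89*h^4 + 0.28*h^3 - 6.64*h^2 + 0.17*h - 1.91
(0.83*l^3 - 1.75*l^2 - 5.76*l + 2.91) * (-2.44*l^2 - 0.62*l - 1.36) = -2.0252*l^5 + 3.7554*l^4 + 14.0106*l^3 - 1.1492*l^2 + 6.0294*l - 3.9576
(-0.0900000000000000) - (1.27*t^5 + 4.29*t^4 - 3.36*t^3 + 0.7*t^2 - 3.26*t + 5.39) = -1.27*t^5 - 4.29*t^4 + 3.36*t^3 - 0.7*t^2 + 3.26*t - 5.48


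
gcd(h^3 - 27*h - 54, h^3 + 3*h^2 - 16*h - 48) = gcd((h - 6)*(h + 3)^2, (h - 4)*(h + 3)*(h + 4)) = h + 3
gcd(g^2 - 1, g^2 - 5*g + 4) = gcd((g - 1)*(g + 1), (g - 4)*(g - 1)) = g - 1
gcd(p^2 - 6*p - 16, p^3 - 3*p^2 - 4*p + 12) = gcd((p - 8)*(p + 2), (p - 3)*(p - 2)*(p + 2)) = p + 2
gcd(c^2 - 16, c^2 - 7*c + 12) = c - 4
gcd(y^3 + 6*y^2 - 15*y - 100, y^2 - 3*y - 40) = y + 5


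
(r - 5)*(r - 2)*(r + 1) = r^3 - 6*r^2 + 3*r + 10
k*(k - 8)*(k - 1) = k^3 - 9*k^2 + 8*k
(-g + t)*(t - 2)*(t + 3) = -g*t^2 - g*t + 6*g + t^3 + t^2 - 6*t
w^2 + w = w*(w + 1)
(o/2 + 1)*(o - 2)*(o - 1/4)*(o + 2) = o^4/2 + 7*o^3/8 - 9*o^2/4 - 7*o/2 + 1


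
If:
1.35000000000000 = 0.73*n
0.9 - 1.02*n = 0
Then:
No Solution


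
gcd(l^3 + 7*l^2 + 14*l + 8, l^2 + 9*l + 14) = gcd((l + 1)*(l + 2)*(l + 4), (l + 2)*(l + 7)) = l + 2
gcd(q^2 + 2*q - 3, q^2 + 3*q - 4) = q - 1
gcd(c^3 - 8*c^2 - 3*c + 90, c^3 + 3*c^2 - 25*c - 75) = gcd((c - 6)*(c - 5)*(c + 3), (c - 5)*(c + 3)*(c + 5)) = c^2 - 2*c - 15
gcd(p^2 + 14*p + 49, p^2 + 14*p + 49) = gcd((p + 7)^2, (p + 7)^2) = p^2 + 14*p + 49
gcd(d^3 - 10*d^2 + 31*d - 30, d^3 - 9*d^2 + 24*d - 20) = d^2 - 7*d + 10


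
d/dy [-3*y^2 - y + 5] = -6*y - 1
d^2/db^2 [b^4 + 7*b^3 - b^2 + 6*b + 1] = 12*b^2 + 42*b - 2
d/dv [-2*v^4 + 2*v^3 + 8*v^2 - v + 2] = -8*v^3 + 6*v^2 + 16*v - 1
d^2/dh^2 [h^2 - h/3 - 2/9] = 2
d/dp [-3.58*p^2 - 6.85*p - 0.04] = -7.16*p - 6.85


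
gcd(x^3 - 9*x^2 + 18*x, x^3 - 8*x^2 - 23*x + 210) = x - 6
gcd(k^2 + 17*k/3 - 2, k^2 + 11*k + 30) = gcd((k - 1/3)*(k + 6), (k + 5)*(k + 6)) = k + 6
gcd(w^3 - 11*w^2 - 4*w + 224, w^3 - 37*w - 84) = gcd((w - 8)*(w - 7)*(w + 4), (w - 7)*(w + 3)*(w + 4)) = w^2 - 3*w - 28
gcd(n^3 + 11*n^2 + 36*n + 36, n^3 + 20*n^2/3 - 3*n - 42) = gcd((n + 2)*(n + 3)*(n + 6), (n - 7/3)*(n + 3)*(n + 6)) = n^2 + 9*n + 18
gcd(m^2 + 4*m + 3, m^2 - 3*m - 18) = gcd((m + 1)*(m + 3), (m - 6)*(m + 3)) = m + 3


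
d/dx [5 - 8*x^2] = -16*x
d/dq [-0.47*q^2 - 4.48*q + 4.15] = -0.94*q - 4.48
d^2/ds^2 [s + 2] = 0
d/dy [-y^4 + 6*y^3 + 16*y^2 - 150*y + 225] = -4*y^3 + 18*y^2 + 32*y - 150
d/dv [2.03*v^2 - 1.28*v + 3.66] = 4.06*v - 1.28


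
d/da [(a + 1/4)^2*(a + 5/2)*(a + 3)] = 4*a^3 + 18*a^2 + 165*a/8 + 131/32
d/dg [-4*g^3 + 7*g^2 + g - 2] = -12*g^2 + 14*g + 1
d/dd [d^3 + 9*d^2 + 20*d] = 3*d^2 + 18*d + 20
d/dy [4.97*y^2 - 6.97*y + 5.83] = 9.94*y - 6.97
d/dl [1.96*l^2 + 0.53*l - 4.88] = 3.92*l + 0.53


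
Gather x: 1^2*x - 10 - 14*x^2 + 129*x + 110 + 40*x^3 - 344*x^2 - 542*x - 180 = 40*x^3 - 358*x^2 - 412*x - 80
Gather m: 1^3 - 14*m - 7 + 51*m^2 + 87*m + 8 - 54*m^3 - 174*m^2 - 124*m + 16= -54*m^3 - 123*m^2 - 51*m + 18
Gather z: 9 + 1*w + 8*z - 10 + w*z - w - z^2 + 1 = -z^2 + z*(w + 8)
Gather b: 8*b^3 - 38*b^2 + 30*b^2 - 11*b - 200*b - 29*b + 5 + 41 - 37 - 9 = 8*b^3 - 8*b^2 - 240*b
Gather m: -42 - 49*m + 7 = -49*m - 35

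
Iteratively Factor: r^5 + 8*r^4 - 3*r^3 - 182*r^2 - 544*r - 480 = (r + 3)*(r^4 + 5*r^3 - 18*r^2 - 128*r - 160) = (r - 5)*(r + 3)*(r^3 + 10*r^2 + 32*r + 32) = (r - 5)*(r + 2)*(r + 3)*(r^2 + 8*r + 16) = (r - 5)*(r + 2)*(r + 3)*(r + 4)*(r + 4)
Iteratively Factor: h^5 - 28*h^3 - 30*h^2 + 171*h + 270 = (h + 3)*(h^4 - 3*h^3 - 19*h^2 + 27*h + 90) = (h - 5)*(h + 3)*(h^3 + 2*h^2 - 9*h - 18) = (h - 5)*(h + 2)*(h + 3)*(h^2 - 9) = (h - 5)*(h - 3)*(h + 2)*(h + 3)*(h + 3)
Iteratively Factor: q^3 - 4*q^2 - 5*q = (q)*(q^2 - 4*q - 5) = q*(q - 5)*(q + 1)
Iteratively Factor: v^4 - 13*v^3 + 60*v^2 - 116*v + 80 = (v - 2)*(v^3 - 11*v^2 + 38*v - 40) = (v - 4)*(v - 2)*(v^2 - 7*v + 10) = (v - 5)*(v - 4)*(v - 2)*(v - 2)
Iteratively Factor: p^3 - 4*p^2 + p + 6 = (p - 2)*(p^2 - 2*p - 3) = (p - 3)*(p - 2)*(p + 1)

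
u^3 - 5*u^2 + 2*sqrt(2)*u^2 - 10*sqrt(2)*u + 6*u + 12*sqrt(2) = (u - 3)*(u - 2)*(u + 2*sqrt(2))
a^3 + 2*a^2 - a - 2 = (a - 1)*(a + 1)*(a + 2)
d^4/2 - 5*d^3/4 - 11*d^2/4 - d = d*(d/2 + 1/2)*(d - 4)*(d + 1/2)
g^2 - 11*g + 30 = (g - 6)*(g - 5)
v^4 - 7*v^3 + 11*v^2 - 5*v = v*(v - 5)*(v - 1)^2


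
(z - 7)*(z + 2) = z^2 - 5*z - 14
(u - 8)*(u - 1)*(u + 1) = u^3 - 8*u^2 - u + 8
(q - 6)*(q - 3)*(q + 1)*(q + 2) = q^4 - 6*q^3 - 7*q^2 + 36*q + 36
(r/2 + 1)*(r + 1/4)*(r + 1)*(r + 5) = r^4/2 + 33*r^3/8 + 19*r^2/2 + 57*r/8 + 5/4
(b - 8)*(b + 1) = b^2 - 7*b - 8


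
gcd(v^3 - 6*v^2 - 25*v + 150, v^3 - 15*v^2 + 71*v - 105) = v - 5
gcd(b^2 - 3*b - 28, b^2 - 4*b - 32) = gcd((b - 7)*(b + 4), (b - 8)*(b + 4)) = b + 4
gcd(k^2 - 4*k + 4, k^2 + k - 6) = k - 2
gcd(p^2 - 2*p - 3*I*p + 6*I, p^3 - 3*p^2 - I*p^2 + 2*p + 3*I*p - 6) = 1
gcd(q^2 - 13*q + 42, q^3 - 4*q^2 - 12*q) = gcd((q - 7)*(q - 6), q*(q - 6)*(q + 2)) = q - 6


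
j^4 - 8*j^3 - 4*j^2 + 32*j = j*(j - 8)*(j - 2)*(j + 2)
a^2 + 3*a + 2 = (a + 1)*(a + 2)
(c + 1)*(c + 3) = c^2 + 4*c + 3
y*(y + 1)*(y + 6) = y^3 + 7*y^2 + 6*y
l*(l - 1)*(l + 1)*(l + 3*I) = l^4 + 3*I*l^3 - l^2 - 3*I*l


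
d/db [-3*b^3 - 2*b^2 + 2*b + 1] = -9*b^2 - 4*b + 2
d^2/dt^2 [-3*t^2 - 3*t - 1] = -6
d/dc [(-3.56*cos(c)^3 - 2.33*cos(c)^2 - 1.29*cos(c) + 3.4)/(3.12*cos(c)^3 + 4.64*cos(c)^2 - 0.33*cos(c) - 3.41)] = (7.105427357601e-15*cos(c)^5 + 9.2488*cos(c)^4 - 10.3992*cos(c)^3 - 11.3493*cos(c)^2 + 15.6614*cos(c) - 5.5209)*sin(c)/(9.7344*cos(c)^6 + 28.9536*cos(c)^5 + 19.4704*cos(c)^4 - 24.3408*cos(c)^3 - 31.5359*cos(c)^2 + 2.2506*cos(c) + 11.6281)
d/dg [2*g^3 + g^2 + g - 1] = 6*g^2 + 2*g + 1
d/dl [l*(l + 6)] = 2*l + 6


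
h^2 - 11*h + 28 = (h - 7)*(h - 4)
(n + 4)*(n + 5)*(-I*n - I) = -I*n^3 - 10*I*n^2 - 29*I*n - 20*I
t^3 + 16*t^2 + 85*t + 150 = (t + 5)^2*(t + 6)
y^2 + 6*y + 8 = (y + 2)*(y + 4)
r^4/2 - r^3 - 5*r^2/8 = r^2*(r/2 + 1/4)*(r - 5/2)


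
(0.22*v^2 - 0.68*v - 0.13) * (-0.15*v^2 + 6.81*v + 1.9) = -0.033*v^4 + 1.6002*v^3 - 4.1933*v^2 - 2.1773*v - 0.247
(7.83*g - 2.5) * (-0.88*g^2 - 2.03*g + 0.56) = -6.8904*g^3 - 13.6949*g^2 + 9.4598*g - 1.4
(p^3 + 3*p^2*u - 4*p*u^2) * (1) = p^3 + 3*p^2*u - 4*p*u^2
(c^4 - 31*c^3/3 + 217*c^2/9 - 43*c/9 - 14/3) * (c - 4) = c^5 - 43*c^4/3 + 589*c^3/9 - 911*c^2/9 + 130*c/9 + 56/3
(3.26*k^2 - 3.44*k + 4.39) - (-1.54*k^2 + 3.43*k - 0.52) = 4.8*k^2 - 6.87*k + 4.91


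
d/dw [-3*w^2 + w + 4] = 1 - 6*w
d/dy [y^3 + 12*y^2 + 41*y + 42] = 3*y^2 + 24*y + 41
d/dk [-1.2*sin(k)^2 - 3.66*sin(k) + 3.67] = -(2.4*sin(k) + 3.66)*cos(k)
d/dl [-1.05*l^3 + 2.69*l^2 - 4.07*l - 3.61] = -3.15*l^2 + 5.38*l - 4.07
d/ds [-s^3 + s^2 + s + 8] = -3*s^2 + 2*s + 1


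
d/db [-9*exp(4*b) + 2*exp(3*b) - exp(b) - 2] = -36*exp(4*b) + 6*exp(3*b) - exp(b)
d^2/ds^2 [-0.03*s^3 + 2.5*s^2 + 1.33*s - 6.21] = 5.0 - 0.18*s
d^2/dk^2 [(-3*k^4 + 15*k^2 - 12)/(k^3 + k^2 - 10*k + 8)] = -36/(k^3 + 12*k^2 + 48*k + 64)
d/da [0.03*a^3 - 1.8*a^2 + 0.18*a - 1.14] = 0.09*a^2 - 3.6*a + 0.18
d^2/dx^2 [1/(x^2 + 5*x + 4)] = 2*(-x^2 - 5*x + (2*x + 5)^2 - 4)/(x^2 + 5*x + 4)^3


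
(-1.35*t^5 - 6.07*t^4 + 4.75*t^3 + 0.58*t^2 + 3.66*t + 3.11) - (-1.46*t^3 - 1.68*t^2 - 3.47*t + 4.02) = -1.35*t^5 - 6.07*t^4 + 6.21*t^3 + 2.26*t^2 + 7.13*t - 0.91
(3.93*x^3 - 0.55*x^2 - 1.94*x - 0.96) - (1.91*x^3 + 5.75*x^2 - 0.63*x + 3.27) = 2.02*x^3 - 6.3*x^2 - 1.31*x - 4.23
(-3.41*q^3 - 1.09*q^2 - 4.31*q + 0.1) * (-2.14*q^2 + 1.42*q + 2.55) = 7.2974*q^5 - 2.5096*q^4 - 1.0199*q^3 - 9.1137*q^2 - 10.8485*q + 0.255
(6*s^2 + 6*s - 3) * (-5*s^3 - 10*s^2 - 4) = -30*s^5 - 90*s^4 - 45*s^3 + 6*s^2 - 24*s + 12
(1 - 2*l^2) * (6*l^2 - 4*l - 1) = -12*l^4 + 8*l^3 + 8*l^2 - 4*l - 1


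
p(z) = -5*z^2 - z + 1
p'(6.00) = -61.00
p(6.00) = -185.00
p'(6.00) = -61.00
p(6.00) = -185.00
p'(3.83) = -39.30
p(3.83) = -76.17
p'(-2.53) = 24.30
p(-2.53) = -28.47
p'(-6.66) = 65.60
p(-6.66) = -214.12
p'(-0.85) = 7.50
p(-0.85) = -1.76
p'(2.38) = -24.80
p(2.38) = -29.70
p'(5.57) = -56.70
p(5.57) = -159.69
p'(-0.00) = -1.00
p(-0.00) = 1.00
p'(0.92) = -10.20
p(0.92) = -4.15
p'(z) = -10*z - 1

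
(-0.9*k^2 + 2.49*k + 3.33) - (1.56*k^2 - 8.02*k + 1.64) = -2.46*k^2 + 10.51*k + 1.69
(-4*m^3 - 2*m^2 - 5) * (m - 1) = -4*m^4 + 2*m^3 + 2*m^2 - 5*m + 5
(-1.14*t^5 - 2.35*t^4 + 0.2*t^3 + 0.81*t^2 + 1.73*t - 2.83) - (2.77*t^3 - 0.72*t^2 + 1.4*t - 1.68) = -1.14*t^5 - 2.35*t^4 - 2.57*t^3 + 1.53*t^2 + 0.33*t - 1.15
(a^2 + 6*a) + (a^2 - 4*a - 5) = 2*a^2 + 2*a - 5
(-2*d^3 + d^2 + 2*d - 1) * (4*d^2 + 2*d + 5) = -8*d^5 + 5*d^2 + 8*d - 5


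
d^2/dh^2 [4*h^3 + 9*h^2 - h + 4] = 24*h + 18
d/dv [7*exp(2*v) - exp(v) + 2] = (14*exp(v) - 1)*exp(v)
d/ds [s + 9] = 1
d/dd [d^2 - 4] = 2*d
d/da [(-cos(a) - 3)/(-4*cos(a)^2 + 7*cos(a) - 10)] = (-4*sin(a)^2 + 24*cos(a) - 27)*sin(a)/(4*cos(a)^2 - 7*cos(a) + 10)^2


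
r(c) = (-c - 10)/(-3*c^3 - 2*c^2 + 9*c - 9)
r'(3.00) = -0.15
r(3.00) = 0.16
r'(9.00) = 0.00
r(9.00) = 0.01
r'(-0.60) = 0.44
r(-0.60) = 0.65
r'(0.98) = -1.41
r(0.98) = 2.23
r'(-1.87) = -0.62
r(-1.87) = 0.62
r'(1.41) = -2.08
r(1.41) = 1.31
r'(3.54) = -0.08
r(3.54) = 0.10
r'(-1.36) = -0.01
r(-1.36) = 0.50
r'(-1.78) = -0.42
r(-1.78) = 0.57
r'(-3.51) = -0.15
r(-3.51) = -0.10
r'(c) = (-c - 10)*(9*c^2 + 4*c - 9)/(-3*c^3 - 2*c^2 + 9*c - 9)^2 - 1/(-3*c^3 - 2*c^2 + 9*c - 9)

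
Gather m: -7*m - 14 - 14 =-7*m - 28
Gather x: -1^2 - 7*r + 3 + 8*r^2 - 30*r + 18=8*r^2 - 37*r + 20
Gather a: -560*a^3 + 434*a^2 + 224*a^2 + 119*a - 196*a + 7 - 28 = -560*a^3 + 658*a^2 - 77*a - 21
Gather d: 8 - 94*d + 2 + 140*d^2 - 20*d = 140*d^2 - 114*d + 10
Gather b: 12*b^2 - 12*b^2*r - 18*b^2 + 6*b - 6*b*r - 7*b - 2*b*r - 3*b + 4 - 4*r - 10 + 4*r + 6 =b^2*(-12*r - 6) + b*(-8*r - 4)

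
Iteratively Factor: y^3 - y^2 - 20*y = (y - 5)*(y^2 + 4*y) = (y - 5)*(y + 4)*(y)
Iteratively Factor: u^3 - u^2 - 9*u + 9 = (u - 1)*(u^2 - 9) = (u - 1)*(u + 3)*(u - 3)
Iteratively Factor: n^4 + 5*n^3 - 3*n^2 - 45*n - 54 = (n + 2)*(n^3 + 3*n^2 - 9*n - 27) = (n + 2)*(n + 3)*(n^2 - 9) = (n - 3)*(n + 2)*(n + 3)*(n + 3)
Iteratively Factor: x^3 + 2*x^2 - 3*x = (x + 3)*(x^2 - x) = x*(x + 3)*(x - 1)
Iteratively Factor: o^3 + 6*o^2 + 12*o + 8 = (o + 2)*(o^2 + 4*o + 4) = (o + 2)^2*(o + 2)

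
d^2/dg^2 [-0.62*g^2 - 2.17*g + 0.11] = -1.24000000000000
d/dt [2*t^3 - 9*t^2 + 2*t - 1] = 6*t^2 - 18*t + 2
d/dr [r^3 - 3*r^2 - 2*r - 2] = 3*r^2 - 6*r - 2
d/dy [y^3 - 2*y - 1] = 3*y^2 - 2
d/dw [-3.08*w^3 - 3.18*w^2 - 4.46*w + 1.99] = -9.24*w^2 - 6.36*w - 4.46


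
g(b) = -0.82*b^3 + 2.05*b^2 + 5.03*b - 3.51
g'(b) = -2.46*b^2 + 4.1*b + 5.03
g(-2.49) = 9.33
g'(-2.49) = -20.43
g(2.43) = 9.05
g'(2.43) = 0.47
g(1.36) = 5.06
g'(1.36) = 6.06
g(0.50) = -0.58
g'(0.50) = 6.46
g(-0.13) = -4.13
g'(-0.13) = 4.46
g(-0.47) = -5.34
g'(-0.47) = 2.56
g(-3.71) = 47.92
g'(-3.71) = -44.04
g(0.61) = 0.13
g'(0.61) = 6.62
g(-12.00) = 1648.29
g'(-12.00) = -398.41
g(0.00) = -3.51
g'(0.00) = 5.03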